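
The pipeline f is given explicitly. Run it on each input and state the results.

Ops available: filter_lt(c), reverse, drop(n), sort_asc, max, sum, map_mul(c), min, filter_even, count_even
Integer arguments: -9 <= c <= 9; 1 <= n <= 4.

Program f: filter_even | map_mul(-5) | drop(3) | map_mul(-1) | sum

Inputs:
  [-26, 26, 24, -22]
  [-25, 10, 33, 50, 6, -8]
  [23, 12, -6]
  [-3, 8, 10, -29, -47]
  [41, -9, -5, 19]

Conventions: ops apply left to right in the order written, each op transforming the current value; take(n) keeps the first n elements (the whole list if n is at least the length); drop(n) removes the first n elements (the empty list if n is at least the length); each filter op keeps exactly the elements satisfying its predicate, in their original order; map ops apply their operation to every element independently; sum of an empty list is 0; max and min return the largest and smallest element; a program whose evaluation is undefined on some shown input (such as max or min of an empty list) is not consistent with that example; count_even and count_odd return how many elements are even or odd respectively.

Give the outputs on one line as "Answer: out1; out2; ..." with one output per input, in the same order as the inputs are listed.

-110; -40; 0; 0; 0

Execution, op by op:
  [-26, 26, 24, -22] -> [-26, 26, 24, -22] -> [130, -130, -120, 110] -> [110] -> [-110] -> -110
  [-25, 10, 33, 50, 6, -8] -> [10, 50, 6, -8] -> [-50, -250, -30, 40] -> [40] -> [-40] -> -40
  [23, 12, -6] -> [12, -6] -> [-60, 30] -> [] -> [] -> 0
  [-3, 8, 10, -29, -47] -> [8, 10] -> [-40, -50] -> [] -> [] -> 0
  [41, -9, -5, 19] -> [] -> [] -> [] -> [] -> 0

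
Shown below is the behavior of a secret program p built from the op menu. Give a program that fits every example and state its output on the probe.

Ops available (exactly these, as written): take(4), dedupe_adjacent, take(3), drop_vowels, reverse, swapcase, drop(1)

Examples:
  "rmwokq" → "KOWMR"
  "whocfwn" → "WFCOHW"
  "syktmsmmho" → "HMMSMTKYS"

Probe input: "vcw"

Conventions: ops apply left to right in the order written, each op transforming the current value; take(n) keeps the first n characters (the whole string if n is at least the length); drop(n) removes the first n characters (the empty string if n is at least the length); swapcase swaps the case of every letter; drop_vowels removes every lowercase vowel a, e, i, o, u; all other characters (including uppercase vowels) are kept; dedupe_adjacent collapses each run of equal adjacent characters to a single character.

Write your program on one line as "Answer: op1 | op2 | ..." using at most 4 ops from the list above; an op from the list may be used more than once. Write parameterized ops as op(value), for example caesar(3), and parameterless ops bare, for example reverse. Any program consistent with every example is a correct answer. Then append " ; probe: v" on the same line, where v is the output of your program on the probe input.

reverse | drop(1) | swapcase ; probe: "CV"

Check, running the answer program on each example:
  "rmwokq" -> "qkowmr" -> "kowmr" -> "KOWMR"
  "whocfwn" -> "nwfcohw" -> "wfcohw" -> "WFCOHW"
  "syktmsmmho" -> "ohmmsmtkys" -> "hmmsmtkys" -> "HMMSMTKYS"
  probe: "vcw" -> "wcv" -> "cv" -> "CV"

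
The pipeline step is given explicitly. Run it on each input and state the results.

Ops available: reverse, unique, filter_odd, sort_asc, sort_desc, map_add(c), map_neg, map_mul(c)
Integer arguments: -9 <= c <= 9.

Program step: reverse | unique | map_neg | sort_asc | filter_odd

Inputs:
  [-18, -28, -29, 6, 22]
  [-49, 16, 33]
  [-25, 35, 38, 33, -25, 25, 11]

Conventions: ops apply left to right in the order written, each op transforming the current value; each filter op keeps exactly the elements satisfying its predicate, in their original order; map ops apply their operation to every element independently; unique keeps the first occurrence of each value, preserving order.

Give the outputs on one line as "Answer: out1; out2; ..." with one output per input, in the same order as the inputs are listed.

[29]; [-33, 49]; [-35, -33, -25, -11, 25]

Execution, op by op:
  [-18, -28, -29, 6, 22] -> [22, 6, -29, -28, -18] -> [22, 6, -29, -28, -18] -> [-22, -6, 29, 28, 18] -> [-22, -6, 18, 28, 29] -> [29]
  [-49, 16, 33] -> [33, 16, -49] -> [33, 16, -49] -> [-33, -16, 49] -> [-33, -16, 49] -> [-33, 49]
  [-25, 35, 38, 33, -25, 25, 11] -> [11, 25, -25, 33, 38, 35, -25] -> [11, 25, -25, 33, 38, 35] -> [-11, -25, 25, -33, -38, -35] -> [-38, -35, -33, -25, -11, 25] -> [-35, -33, -25, -11, 25]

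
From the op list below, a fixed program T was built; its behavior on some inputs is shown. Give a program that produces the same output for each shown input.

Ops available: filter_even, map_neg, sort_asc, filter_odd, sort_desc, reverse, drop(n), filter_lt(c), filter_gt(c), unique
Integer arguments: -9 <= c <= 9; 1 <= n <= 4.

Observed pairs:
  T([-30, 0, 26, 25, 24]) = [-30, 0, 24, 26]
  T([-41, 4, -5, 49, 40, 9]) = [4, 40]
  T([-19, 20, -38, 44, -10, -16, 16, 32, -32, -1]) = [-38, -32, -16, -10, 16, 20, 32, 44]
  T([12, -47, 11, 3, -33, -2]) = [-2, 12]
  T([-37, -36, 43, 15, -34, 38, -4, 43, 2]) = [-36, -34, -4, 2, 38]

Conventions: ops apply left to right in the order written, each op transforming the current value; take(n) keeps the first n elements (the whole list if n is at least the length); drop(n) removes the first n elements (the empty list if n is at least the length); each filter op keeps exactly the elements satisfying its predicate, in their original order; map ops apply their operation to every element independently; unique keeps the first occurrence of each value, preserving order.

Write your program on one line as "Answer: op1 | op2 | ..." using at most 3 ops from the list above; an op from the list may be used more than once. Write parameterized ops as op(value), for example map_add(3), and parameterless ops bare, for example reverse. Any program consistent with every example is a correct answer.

sort_asc | filter_even

Check, running the answer program on each example:
  [-30, 0, 26, 25, 24] -> [-30, 0, 24, 25, 26] -> [-30, 0, 24, 26]
  [-41, 4, -5, 49, 40, 9] -> [-41, -5, 4, 9, 40, 49] -> [4, 40]
  [-19, 20, -38, 44, -10, -16, 16, 32, -32, -1] -> [-38, -32, -19, -16, -10, -1, 16, 20, 32, 44] -> [-38, -32, -16, -10, 16, 20, 32, 44]
  [12, -47, 11, 3, -33, -2] -> [-47, -33, -2, 3, 11, 12] -> [-2, 12]
  [-37, -36, 43, 15, -34, 38, -4, 43, 2] -> [-37, -36, -34, -4, 2, 15, 38, 43, 43] -> [-36, -34, -4, 2, 38]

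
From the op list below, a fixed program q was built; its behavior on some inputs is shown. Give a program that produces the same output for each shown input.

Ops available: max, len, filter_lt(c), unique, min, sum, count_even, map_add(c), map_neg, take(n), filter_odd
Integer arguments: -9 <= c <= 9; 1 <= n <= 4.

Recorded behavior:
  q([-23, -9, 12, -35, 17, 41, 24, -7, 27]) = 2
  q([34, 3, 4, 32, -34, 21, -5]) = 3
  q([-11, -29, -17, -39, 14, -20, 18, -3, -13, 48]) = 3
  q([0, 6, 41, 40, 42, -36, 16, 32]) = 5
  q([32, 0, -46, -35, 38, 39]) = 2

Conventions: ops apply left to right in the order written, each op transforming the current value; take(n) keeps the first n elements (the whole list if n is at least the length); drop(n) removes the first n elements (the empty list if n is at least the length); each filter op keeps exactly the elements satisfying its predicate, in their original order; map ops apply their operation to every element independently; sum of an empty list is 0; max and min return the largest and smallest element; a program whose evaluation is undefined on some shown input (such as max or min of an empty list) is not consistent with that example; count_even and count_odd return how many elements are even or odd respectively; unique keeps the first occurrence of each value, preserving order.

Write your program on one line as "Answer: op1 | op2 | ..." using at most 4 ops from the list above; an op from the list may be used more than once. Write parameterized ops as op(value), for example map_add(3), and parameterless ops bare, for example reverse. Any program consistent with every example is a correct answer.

map_neg | filter_lt(-3) | count_even

Check, running the answer program on each example:
  [-23, -9, 12, -35, 17, 41, 24, -7, 27] -> [23, 9, -12, 35, -17, -41, -24, 7, -27] -> [-12, -17, -41, -24, -27] -> 2
  [34, 3, 4, 32, -34, 21, -5] -> [-34, -3, -4, -32, 34, -21, 5] -> [-34, -4, -32, -21] -> 3
  [-11, -29, -17, -39, 14, -20, 18, -3, -13, 48] -> [11, 29, 17, 39, -14, 20, -18, 3, 13, -48] -> [-14, -18, -48] -> 3
  [0, 6, 41, 40, 42, -36, 16, 32] -> [0, -6, -41, -40, -42, 36, -16, -32] -> [-6, -41, -40, -42, -16, -32] -> 5
  [32, 0, -46, -35, 38, 39] -> [-32, 0, 46, 35, -38, -39] -> [-32, -38, -39] -> 2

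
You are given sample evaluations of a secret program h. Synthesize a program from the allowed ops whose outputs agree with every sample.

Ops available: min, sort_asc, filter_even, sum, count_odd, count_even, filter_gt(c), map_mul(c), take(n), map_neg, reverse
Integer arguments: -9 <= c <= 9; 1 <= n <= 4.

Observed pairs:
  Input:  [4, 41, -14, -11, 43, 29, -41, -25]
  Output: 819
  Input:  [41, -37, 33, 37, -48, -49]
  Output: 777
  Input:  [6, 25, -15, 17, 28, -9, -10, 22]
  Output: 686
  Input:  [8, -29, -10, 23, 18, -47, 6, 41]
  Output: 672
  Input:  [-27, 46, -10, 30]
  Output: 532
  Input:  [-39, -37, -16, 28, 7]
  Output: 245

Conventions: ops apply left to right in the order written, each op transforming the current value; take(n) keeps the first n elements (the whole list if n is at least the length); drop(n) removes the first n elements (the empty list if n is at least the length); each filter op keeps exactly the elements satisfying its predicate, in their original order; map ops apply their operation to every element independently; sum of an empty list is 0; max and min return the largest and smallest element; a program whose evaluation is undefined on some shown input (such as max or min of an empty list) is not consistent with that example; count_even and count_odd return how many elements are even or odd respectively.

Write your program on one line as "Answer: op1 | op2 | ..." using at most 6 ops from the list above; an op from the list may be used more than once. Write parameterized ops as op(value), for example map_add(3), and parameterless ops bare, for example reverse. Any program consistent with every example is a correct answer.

reverse | sort_asc | filter_gt(-1) | map_mul(7) | sum

Check, running the answer program on each example:
  [4, 41, -14, -11, 43, 29, -41, -25] -> [-25, -41, 29, 43, -11, -14, 41, 4] -> [-41, -25, -14, -11, 4, 29, 41, 43] -> [4, 29, 41, 43] -> [28, 203, 287, 301] -> 819
  [41, -37, 33, 37, -48, -49] -> [-49, -48, 37, 33, -37, 41] -> [-49, -48, -37, 33, 37, 41] -> [33, 37, 41] -> [231, 259, 287] -> 777
  [6, 25, -15, 17, 28, -9, -10, 22] -> [22, -10, -9, 28, 17, -15, 25, 6] -> [-15, -10, -9, 6, 17, 22, 25, 28] -> [6, 17, 22, 25, 28] -> [42, 119, 154, 175, 196] -> 686
  [8, -29, -10, 23, 18, -47, 6, 41] -> [41, 6, -47, 18, 23, -10, -29, 8] -> [-47, -29, -10, 6, 8, 18, 23, 41] -> [6, 8, 18, 23, 41] -> [42, 56, 126, 161, 287] -> 672
  [-27, 46, -10, 30] -> [30, -10, 46, -27] -> [-27, -10, 30, 46] -> [30, 46] -> [210, 322] -> 532
  [-39, -37, -16, 28, 7] -> [7, 28, -16, -37, -39] -> [-39, -37, -16, 7, 28] -> [7, 28] -> [49, 196] -> 245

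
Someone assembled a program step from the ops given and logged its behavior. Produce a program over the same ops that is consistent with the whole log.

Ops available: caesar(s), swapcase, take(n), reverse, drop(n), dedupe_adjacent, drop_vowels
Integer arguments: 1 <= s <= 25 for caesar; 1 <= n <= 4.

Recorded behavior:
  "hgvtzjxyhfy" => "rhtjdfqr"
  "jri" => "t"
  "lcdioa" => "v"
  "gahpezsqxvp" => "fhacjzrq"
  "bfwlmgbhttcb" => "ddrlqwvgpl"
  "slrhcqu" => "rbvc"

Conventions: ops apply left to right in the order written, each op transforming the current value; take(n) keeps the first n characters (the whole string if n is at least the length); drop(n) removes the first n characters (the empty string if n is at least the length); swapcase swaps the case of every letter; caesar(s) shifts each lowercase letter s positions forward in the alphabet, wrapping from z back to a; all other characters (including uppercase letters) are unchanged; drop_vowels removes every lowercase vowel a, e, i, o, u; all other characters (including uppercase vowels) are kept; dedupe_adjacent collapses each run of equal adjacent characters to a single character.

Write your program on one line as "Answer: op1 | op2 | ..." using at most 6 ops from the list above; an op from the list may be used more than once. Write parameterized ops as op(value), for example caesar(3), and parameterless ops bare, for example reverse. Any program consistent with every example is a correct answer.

drop_vowels | caesar(6) | drop_vowels | reverse | drop(1) | caesar(4)

Check, running the answer program on each example:
  "hgvtzjxyhfy" -> "hgvtzjxyhfy" -> "nmbzfpdenle" -> "nmbzfpdnl" -> "lndpfzbmn" -> "ndpfzbmn" -> "rhtjdfqr"
  "jri" -> "jr" -> "px" -> "px" -> "xp" -> "p" -> "t"
  "lcdioa" -> "lcd" -> "rij" -> "rj" -> "jr" -> "r" -> "v"
  "gahpezsqxvp" -> "ghpzsqxvp" -> "mnvfywdbv" -> "mnvfywdbv" -> "vbdwyfvnm" -> "bdwyfvnm" -> "fhacjzrq"
  "bfwlmgbhttcb" -> "bfwlmgbhttcb" -> "hlcrsmhnzzih" -> "hlcrsmhnzzh" -> "hzznhmsrclh" -> "zznhmsrclh" -> "ddrlqwvgpl"
  "slrhcqu" -> "slrhcq" -> "yrxniw" -> "yrxnw" -> "wnxry" -> "nxry" -> "rbvc"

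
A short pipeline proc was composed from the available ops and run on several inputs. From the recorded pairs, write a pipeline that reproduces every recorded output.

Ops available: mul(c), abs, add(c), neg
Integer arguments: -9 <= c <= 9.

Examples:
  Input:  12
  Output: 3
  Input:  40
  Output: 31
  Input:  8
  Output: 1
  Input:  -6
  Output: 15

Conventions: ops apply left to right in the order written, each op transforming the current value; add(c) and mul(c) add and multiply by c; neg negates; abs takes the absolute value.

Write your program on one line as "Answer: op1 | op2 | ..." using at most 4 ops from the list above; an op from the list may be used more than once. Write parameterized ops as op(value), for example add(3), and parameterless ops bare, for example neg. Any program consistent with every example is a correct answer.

neg | add(9) | abs

Check, running the answer program on each example:
  12 -> -12 -> -3 -> 3
  40 -> -40 -> -31 -> 31
  8 -> -8 -> 1 -> 1
  -6 -> 6 -> 15 -> 15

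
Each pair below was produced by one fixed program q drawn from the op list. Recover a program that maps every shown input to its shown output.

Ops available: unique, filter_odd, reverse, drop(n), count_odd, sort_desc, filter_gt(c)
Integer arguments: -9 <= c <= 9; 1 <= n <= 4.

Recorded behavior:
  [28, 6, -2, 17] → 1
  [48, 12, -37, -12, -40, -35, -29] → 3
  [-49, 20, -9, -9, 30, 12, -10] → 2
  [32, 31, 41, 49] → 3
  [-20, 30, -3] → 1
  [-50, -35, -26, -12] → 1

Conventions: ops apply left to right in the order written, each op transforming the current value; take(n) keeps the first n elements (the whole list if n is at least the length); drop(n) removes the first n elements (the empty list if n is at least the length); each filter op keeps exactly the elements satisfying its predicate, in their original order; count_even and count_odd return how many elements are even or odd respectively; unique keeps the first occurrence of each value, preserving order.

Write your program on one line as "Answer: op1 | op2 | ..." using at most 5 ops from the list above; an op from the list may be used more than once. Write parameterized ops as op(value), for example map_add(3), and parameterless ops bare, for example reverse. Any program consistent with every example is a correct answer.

unique | reverse | filter_odd | count_odd

Check, running the answer program on each example:
  [28, 6, -2, 17] -> [28, 6, -2, 17] -> [17, -2, 6, 28] -> [17] -> 1
  [48, 12, -37, -12, -40, -35, -29] -> [48, 12, -37, -12, -40, -35, -29] -> [-29, -35, -40, -12, -37, 12, 48] -> [-29, -35, -37] -> 3
  [-49, 20, -9, -9, 30, 12, -10] -> [-49, 20, -9, 30, 12, -10] -> [-10, 12, 30, -9, 20, -49] -> [-9, -49] -> 2
  [32, 31, 41, 49] -> [32, 31, 41, 49] -> [49, 41, 31, 32] -> [49, 41, 31] -> 3
  [-20, 30, -3] -> [-20, 30, -3] -> [-3, 30, -20] -> [-3] -> 1
  [-50, -35, -26, -12] -> [-50, -35, -26, -12] -> [-12, -26, -35, -50] -> [-35] -> 1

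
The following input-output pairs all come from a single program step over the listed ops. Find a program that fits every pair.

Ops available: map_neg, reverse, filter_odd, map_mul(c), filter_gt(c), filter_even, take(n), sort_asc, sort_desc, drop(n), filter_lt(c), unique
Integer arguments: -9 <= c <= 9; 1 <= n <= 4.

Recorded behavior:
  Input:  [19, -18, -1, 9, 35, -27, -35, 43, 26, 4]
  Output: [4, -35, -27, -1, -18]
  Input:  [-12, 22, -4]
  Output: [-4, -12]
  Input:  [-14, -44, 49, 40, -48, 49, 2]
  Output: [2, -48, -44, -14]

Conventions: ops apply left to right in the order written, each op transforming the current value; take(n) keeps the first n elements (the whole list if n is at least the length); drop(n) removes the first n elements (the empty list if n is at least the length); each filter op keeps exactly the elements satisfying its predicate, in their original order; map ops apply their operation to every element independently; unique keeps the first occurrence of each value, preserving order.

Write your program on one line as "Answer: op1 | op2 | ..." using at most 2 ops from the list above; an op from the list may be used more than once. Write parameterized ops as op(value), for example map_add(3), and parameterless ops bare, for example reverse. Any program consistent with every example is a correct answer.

filter_lt(6) | reverse

Check, running the answer program on each example:
  [19, -18, -1, 9, 35, -27, -35, 43, 26, 4] -> [-18, -1, -27, -35, 4] -> [4, -35, -27, -1, -18]
  [-12, 22, -4] -> [-12, -4] -> [-4, -12]
  [-14, -44, 49, 40, -48, 49, 2] -> [-14, -44, -48, 2] -> [2, -48, -44, -14]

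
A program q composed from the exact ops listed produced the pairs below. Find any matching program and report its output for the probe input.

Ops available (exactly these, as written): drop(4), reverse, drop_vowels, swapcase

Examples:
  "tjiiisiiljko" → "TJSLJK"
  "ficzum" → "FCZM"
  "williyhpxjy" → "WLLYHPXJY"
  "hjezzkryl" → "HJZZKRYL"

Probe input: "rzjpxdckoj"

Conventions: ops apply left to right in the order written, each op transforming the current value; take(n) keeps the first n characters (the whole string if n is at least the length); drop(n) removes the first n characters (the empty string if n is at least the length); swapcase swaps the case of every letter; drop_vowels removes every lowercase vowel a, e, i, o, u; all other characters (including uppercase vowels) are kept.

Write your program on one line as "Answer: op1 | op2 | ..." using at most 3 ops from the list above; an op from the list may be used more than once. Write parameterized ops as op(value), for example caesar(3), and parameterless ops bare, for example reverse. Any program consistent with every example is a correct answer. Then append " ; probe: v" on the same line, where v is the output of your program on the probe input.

drop_vowels | swapcase ; probe: "RZJPXDCKJ"

Check, running the answer program on each example:
  "tjiiisiiljko" -> "tjsljk" -> "TJSLJK"
  "ficzum" -> "fczm" -> "FCZM"
  "williyhpxjy" -> "wllyhpxjy" -> "WLLYHPXJY"
  "hjezzkryl" -> "hjzzkryl" -> "HJZZKRYL"
  probe: "rzjpxdckoj" -> "rzjpxdckj" -> "RZJPXDCKJ"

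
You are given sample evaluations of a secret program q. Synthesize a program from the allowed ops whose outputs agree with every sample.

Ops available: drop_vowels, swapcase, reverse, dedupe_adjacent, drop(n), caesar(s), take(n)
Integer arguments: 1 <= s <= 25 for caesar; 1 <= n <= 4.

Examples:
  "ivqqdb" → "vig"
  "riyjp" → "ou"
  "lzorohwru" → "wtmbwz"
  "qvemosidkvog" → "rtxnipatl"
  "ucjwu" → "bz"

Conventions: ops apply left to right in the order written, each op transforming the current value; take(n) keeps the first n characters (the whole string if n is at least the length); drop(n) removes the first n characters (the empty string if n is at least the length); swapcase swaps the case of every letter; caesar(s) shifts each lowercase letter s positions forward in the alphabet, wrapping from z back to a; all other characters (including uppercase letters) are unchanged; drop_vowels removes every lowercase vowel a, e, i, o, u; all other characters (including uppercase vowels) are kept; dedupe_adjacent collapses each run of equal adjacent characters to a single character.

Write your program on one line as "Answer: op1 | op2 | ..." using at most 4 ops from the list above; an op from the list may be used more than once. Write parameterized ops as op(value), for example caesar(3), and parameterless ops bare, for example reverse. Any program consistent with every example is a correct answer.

caesar(12) | caesar(19) | drop(3)

Check, running the answer program on each example:
  "ivqqdb" -> "uhccpn" -> "navvig" -> "vig"
  "riyjp" -> "dukvb" -> "wndou" -> "ou"
  "lzorohwru" -> "xladatidg" -> "qetwtmbwz" -> "wtmbwz"
  "qvemosidkvog" -> "chqyaeupwhas" -> "vajrtxnipatl" -> "rtxnipatl"
  "ucjwu" -> "govig" -> "zhobz" -> "bz"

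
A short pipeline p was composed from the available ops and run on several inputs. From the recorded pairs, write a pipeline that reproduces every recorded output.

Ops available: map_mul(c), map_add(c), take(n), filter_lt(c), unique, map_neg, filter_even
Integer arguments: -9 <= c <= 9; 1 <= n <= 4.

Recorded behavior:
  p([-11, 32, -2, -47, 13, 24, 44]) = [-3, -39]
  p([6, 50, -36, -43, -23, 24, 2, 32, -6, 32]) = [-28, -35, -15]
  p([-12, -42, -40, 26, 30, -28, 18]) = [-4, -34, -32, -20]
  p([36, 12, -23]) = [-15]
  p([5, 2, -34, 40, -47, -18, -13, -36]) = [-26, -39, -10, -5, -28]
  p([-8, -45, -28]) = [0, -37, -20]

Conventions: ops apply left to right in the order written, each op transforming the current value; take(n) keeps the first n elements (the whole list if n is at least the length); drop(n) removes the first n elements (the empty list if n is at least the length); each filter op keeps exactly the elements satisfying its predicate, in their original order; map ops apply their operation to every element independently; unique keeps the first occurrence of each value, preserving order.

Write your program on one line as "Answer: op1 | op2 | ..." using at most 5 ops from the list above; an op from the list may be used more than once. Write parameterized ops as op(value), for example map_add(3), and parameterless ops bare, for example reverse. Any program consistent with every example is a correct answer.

unique | filter_lt(9) | filter_lt(-7) | map_add(8)

Check, running the answer program on each example:
  [-11, 32, -2, -47, 13, 24, 44] -> [-11, 32, -2, -47, 13, 24, 44] -> [-11, -2, -47] -> [-11, -47] -> [-3, -39]
  [6, 50, -36, -43, -23, 24, 2, 32, -6, 32] -> [6, 50, -36, -43, -23, 24, 2, 32, -6] -> [6, -36, -43, -23, 2, -6] -> [-36, -43, -23] -> [-28, -35, -15]
  [-12, -42, -40, 26, 30, -28, 18] -> [-12, -42, -40, 26, 30, -28, 18] -> [-12, -42, -40, -28] -> [-12, -42, -40, -28] -> [-4, -34, -32, -20]
  [36, 12, -23] -> [36, 12, -23] -> [-23] -> [-23] -> [-15]
  [5, 2, -34, 40, -47, -18, -13, -36] -> [5, 2, -34, 40, -47, -18, -13, -36] -> [5, 2, -34, -47, -18, -13, -36] -> [-34, -47, -18, -13, -36] -> [-26, -39, -10, -5, -28]
  [-8, -45, -28] -> [-8, -45, -28] -> [-8, -45, -28] -> [-8, -45, -28] -> [0, -37, -20]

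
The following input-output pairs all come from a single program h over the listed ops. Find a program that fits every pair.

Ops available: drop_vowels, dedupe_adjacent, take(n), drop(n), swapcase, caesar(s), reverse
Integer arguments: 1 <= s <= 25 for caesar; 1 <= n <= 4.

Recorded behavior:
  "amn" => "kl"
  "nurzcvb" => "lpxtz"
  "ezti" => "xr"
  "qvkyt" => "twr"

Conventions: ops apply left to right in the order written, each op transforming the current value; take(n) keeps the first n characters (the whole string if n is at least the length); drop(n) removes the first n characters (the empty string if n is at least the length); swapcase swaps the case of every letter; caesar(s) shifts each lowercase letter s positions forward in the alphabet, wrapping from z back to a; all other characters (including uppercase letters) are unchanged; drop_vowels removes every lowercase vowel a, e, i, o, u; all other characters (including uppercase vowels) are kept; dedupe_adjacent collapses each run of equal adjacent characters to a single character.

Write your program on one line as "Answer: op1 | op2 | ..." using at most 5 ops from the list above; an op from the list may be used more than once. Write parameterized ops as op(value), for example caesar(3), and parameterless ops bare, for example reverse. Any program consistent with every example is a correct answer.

drop_vowels | reverse | caesar(24) | reverse | drop_vowels

Check, running the answer program on each example:
  "amn" -> "mn" -> "nm" -> "lk" -> "kl" -> "kl"
  "nurzcvb" -> "nrzcvb" -> "bvczrn" -> "ztaxpl" -> "lpxatz" -> "lpxtz"
  "ezti" -> "zt" -> "tz" -> "rx" -> "xr" -> "xr"
  "qvkyt" -> "qvkyt" -> "tykvq" -> "rwito" -> "otiwr" -> "twr"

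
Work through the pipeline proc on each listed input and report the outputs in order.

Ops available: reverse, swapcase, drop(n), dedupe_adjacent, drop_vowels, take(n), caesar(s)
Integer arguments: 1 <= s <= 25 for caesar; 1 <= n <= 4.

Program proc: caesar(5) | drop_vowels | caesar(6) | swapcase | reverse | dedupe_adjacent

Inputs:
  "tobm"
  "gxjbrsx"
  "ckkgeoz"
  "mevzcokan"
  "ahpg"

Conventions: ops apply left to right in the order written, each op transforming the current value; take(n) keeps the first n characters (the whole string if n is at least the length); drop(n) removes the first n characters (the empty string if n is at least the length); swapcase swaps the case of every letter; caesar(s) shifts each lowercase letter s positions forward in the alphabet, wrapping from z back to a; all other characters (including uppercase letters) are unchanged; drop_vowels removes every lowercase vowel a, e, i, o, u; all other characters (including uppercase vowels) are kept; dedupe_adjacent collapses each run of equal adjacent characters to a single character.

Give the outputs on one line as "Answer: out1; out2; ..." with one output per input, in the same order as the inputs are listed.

"XMZE"; "IDCMIR"; "ZPRVN"; "YLVZNPX"; "RSL"

Execution, op by op:
  "tobm" -> "ytgr" -> "ytgr" -> "ezmx" -> "EZMX" -> "XMZE" -> "XMZE"
  "gxjbrsx" -> "lcogwxc" -> "lcgwxc" -> "rimcdi" -> "RIMCDI" -> "IDCMIR" -> "IDCMIR"
  "ckkgeoz" -> "hppljte" -> "hppljt" -> "nvvrpz" -> "NVVRPZ" -> "ZPRVVN" -> "ZPRVN"
  "mevzcokan" -> "rjaehtpfs" -> "rjhtpfs" -> "xpnzvly" -> "XPNZVLY" -> "YLVZNPX" -> "YLVZNPX"
  "ahpg" -> "fmul" -> "fml" -> "lsr" -> "LSR" -> "RSL" -> "RSL"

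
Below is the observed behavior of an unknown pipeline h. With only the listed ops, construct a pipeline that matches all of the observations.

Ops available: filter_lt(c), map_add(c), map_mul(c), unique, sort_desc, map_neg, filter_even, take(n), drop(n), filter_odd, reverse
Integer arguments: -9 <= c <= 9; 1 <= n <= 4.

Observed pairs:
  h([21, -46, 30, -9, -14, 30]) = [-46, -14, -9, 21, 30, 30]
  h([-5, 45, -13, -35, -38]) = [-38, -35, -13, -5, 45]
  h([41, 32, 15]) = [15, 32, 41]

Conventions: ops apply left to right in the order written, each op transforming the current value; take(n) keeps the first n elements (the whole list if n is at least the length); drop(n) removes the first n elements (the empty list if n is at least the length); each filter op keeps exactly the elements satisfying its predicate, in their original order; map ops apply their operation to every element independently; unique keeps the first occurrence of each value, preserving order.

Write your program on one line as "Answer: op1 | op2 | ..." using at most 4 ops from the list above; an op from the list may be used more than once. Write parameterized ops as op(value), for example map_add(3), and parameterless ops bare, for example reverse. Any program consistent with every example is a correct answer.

sort_desc | map_neg | sort_desc | map_neg

Check, running the answer program on each example:
  [21, -46, 30, -9, -14, 30] -> [30, 30, 21, -9, -14, -46] -> [-30, -30, -21, 9, 14, 46] -> [46, 14, 9, -21, -30, -30] -> [-46, -14, -9, 21, 30, 30]
  [-5, 45, -13, -35, -38] -> [45, -5, -13, -35, -38] -> [-45, 5, 13, 35, 38] -> [38, 35, 13, 5, -45] -> [-38, -35, -13, -5, 45]
  [41, 32, 15] -> [41, 32, 15] -> [-41, -32, -15] -> [-15, -32, -41] -> [15, 32, 41]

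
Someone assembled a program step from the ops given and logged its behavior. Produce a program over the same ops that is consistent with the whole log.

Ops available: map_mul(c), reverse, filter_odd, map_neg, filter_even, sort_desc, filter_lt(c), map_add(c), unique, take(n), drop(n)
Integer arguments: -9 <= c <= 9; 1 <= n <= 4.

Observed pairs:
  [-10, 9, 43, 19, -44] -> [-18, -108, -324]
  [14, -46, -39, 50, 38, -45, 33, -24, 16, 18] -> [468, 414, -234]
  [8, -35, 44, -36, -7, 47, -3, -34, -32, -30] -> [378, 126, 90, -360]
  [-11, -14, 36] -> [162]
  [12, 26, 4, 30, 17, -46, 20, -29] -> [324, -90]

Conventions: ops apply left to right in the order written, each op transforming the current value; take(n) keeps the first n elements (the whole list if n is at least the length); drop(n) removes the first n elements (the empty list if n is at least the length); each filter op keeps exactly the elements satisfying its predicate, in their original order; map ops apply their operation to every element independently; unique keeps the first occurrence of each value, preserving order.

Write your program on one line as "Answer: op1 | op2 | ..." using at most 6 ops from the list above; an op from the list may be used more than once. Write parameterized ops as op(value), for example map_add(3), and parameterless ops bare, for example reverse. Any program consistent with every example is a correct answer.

filter_odd | map_add(-7) | sort_desc | map_mul(-9) | reverse

Check, running the answer program on each example:
  [-10, 9, 43, 19, -44] -> [9, 43, 19] -> [2, 36, 12] -> [36, 12, 2] -> [-324, -108, -18] -> [-18, -108, -324]
  [14, -46, -39, 50, 38, -45, 33, -24, 16, 18] -> [-39, -45, 33] -> [-46, -52, 26] -> [26, -46, -52] -> [-234, 414, 468] -> [468, 414, -234]
  [8, -35, 44, -36, -7, 47, -3, -34, -32, -30] -> [-35, -7, 47, -3] -> [-42, -14, 40, -10] -> [40, -10, -14, -42] -> [-360, 90, 126, 378] -> [378, 126, 90, -360]
  [-11, -14, 36] -> [-11] -> [-18] -> [-18] -> [162] -> [162]
  [12, 26, 4, 30, 17, -46, 20, -29] -> [17, -29] -> [10, -36] -> [10, -36] -> [-90, 324] -> [324, -90]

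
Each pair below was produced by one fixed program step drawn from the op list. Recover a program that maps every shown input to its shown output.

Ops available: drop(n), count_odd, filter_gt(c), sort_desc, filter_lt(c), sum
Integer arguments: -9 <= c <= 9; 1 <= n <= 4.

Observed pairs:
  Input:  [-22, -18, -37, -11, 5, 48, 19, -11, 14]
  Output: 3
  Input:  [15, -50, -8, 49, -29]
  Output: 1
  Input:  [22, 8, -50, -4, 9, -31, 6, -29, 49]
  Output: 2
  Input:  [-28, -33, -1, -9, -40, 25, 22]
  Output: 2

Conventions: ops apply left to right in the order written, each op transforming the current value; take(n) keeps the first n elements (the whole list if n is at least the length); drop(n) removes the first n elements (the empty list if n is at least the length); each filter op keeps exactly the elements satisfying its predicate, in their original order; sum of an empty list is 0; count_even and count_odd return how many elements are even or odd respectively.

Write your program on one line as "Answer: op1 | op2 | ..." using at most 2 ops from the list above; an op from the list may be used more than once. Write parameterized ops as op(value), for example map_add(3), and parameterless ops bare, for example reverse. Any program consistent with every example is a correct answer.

filter_lt(-8) | count_odd

Check, running the answer program on each example:
  [-22, -18, -37, -11, 5, 48, 19, -11, 14] -> [-22, -18, -37, -11, -11] -> 3
  [15, -50, -8, 49, -29] -> [-50, -29] -> 1
  [22, 8, -50, -4, 9, -31, 6, -29, 49] -> [-50, -31, -29] -> 2
  [-28, -33, -1, -9, -40, 25, 22] -> [-28, -33, -9, -40] -> 2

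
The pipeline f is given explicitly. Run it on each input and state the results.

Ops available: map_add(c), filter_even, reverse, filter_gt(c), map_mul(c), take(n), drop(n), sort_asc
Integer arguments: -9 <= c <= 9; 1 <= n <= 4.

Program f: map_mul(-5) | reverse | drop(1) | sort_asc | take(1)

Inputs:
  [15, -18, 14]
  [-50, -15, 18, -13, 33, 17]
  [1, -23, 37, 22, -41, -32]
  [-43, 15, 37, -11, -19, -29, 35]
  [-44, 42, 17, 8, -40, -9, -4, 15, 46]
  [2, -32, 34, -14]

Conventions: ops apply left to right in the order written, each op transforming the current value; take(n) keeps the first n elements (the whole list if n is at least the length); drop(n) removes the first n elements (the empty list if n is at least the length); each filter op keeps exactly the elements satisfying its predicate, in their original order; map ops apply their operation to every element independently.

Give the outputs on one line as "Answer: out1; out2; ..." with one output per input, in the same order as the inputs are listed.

[-75]; [-165]; [-185]; [-185]; [-210]; [-170]

Execution, op by op:
  [15, -18, 14] -> [-75, 90, -70] -> [-70, 90, -75] -> [90, -75] -> [-75, 90] -> [-75]
  [-50, -15, 18, -13, 33, 17] -> [250, 75, -90, 65, -165, -85] -> [-85, -165, 65, -90, 75, 250] -> [-165, 65, -90, 75, 250] -> [-165, -90, 65, 75, 250] -> [-165]
  [1, -23, 37, 22, -41, -32] -> [-5, 115, -185, -110, 205, 160] -> [160, 205, -110, -185, 115, -5] -> [205, -110, -185, 115, -5] -> [-185, -110, -5, 115, 205] -> [-185]
  [-43, 15, 37, -11, -19, -29, 35] -> [215, -75, -185, 55, 95, 145, -175] -> [-175, 145, 95, 55, -185, -75, 215] -> [145, 95, 55, -185, -75, 215] -> [-185, -75, 55, 95, 145, 215] -> [-185]
  [-44, 42, 17, 8, -40, -9, -4, 15, 46] -> [220, -210, -85, -40, 200, 45, 20, -75, -230] -> [-230, -75, 20, 45, 200, -40, -85, -210, 220] -> [-75, 20, 45, 200, -40, -85, -210, 220] -> [-210, -85, -75, -40, 20, 45, 200, 220] -> [-210]
  [2, -32, 34, -14] -> [-10, 160, -170, 70] -> [70, -170, 160, -10] -> [-170, 160, -10] -> [-170, -10, 160] -> [-170]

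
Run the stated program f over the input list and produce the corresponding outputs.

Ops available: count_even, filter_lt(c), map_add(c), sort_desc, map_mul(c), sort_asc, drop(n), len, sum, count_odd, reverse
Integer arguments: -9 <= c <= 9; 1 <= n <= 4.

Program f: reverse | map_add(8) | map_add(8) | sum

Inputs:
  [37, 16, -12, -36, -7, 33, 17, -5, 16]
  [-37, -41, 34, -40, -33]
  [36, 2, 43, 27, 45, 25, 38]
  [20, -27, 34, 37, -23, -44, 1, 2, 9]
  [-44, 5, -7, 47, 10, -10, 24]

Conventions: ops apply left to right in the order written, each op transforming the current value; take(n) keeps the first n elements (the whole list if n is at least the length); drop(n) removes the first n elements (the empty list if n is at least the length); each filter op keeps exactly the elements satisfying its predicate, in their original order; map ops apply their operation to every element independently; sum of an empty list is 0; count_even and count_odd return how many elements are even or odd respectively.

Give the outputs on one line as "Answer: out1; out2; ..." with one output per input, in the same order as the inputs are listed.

203; -37; 328; 153; 137

Execution, op by op:
  [37, 16, -12, -36, -7, 33, 17, -5, 16] -> [16, -5, 17, 33, -7, -36, -12, 16, 37] -> [24, 3, 25, 41, 1, -28, -4, 24, 45] -> [32, 11, 33, 49, 9, -20, 4, 32, 53] -> 203
  [-37, -41, 34, -40, -33] -> [-33, -40, 34, -41, -37] -> [-25, -32, 42, -33, -29] -> [-17, -24, 50, -25, -21] -> -37
  [36, 2, 43, 27, 45, 25, 38] -> [38, 25, 45, 27, 43, 2, 36] -> [46, 33, 53, 35, 51, 10, 44] -> [54, 41, 61, 43, 59, 18, 52] -> 328
  [20, -27, 34, 37, -23, -44, 1, 2, 9] -> [9, 2, 1, -44, -23, 37, 34, -27, 20] -> [17, 10, 9, -36, -15, 45, 42, -19, 28] -> [25, 18, 17, -28, -7, 53, 50, -11, 36] -> 153
  [-44, 5, -7, 47, 10, -10, 24] -> [24, -10, 10, 47, -7, 5, -44] -> [32, -2, 18, 55, 1, 13, -36] -> [40, 6, 26, 63, 9, 21, -28] -> 137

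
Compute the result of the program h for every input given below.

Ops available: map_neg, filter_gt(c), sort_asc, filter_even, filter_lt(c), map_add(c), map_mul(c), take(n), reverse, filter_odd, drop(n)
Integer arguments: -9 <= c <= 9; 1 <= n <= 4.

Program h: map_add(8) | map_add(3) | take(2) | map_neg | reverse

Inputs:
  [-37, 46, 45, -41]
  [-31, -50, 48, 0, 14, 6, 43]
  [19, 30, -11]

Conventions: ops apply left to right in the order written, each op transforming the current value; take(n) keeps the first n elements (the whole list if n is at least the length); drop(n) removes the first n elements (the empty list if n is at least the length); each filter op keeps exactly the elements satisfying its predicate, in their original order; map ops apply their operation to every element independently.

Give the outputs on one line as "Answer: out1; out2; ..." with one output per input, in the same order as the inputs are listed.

[-57, 26]; [39, 20]; [-41, -30]

Execution, op by op:
  [-37, 46, 45, -41] -> [-29, 54, 53, -33] -> [-26, 57, 56, -30] -> [-26, 57] -> [26, -57] -> [-57, 26]
  [-31, -50, 48, 0, 14, 6, 43] -> [-23, -42, 56, 8, 22, 14, 51] -> [-20, -39, 59, 11, 25, 17, 54] -> [-20, -39] -> [20, 39] -> [39, 20]
  [19, 30, -11] -> [27, 38, -3] -> [30, 41, 0] -> [30, 41] -> [-30, -41] -> [-41, -30]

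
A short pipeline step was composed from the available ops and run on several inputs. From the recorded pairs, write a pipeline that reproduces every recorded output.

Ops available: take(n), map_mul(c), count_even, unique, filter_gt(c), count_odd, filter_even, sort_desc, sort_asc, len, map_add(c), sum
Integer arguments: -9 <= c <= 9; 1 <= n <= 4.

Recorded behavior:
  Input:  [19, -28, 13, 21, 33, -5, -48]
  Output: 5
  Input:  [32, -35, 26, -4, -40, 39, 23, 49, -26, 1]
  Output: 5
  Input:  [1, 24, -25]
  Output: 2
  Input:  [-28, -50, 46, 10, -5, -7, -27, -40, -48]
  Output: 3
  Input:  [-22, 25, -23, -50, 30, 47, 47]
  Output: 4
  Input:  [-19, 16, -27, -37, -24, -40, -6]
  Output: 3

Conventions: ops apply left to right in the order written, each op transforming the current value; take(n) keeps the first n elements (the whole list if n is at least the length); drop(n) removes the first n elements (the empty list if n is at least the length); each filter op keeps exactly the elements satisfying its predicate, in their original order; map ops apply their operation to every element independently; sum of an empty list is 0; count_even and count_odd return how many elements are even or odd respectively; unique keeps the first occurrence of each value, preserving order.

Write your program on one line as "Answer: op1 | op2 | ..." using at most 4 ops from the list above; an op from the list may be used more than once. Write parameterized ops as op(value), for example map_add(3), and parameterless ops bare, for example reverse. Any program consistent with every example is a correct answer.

map_add(-5) | map_mul(3) | sort_desc | count_even

Check, running the answer program on each example:
  [19, -28, 13, 21, 33, -5, -48] -> [14, -33, 8, 16, 28, -10, -53] -> [42, -99, 24, 48, 84, -30, -159] -> [84, 48, 42, 24, -30, -99, -159] -> 5
  [32, -35, 26, -4, -40, 39, 23, 49, -26, 1] -> [27, -40, 21, -9, -45, 34, 18, 44, -31, -4] -> [81, -120, 63, -27, -135, 102, 54, 132, -93, -12] -> [132, 102, 81, 63, 54, -12, -27, -93, -120, -135] -> 5
  [1, 24, -25] -> [-4, 19, -30] -> [-12, 57, -90] -> [57, -12, -90] -> 2
  [-28, -50, 46, 10, -5, -7, -27, -40, -48] -> [-33, -55, 41, 5, -10, -12, -32, -45, -53] -> [-99, -165, 123, 15, -30, -36, -96, -135, -159] -> [123, 15, -30, -36, -96, -99, -135, -159, -165] -> 3
  [-22, 25, -23, -50, 30, 47, 47] -> [-27, 20, -28, -55, 25, 42, 42] -> [-81, 60, -84, -165, 75, 126, 126] -> [126, 126, 75, 60, -81, -84, -165] -> 4
  [-19, 16, -27, -37, -24, -40, -6] -> [-24, 11, -32, -42, -29, -45, -11] -> [-72, 33, -96, -126, -87, -135, -33] -> [33, -33, -72, -87, -96, -126, -135] -> 3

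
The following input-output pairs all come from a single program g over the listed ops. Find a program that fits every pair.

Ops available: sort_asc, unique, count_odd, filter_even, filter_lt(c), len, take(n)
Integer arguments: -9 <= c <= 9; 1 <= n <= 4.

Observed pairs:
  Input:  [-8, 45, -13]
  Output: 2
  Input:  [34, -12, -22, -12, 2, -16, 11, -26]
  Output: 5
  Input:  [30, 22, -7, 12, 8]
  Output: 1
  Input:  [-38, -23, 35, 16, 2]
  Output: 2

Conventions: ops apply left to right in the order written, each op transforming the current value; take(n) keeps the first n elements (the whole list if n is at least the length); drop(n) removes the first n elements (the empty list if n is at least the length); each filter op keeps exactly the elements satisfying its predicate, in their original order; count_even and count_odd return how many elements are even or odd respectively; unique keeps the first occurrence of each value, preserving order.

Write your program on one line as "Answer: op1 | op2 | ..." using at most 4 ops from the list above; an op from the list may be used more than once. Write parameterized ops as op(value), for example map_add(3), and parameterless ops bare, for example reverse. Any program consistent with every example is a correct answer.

sort_asc | filter_lt(-5) | len

Check, running the answer program on each example:
  [-8, 45, -13] -> [-13, -8, 45] -> [-13, -8] -> 2
  [34, -12, -22, -12, 2, -16, 11, -26] -> [-26, -22, -16, -12, -12, 2, 11, 34] -> [-26, -22, -16, -12, -12] -> 5
  [30, 22, -7, 12, 8] -> [-7, 8, 12, 22, 30] -> [-7] -> 1
  [-38, -23, 35, 16, 2] -> [-38, -23, 2, 16, 35] -> [-38, -23] -> 2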